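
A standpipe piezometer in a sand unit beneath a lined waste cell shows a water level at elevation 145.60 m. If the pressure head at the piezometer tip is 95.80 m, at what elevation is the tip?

z ≈ 49.80 m

z = h − ψ = 145.60 − 95.80 = 49.80 m.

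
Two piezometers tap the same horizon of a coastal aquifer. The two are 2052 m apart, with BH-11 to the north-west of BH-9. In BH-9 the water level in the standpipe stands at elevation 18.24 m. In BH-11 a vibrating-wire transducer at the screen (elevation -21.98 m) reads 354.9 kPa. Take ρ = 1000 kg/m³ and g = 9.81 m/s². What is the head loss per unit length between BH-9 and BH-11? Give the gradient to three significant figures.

i ≈ 0.00197 m/m

Total head at BH-9: h = 18.24 m (water level in the piezometer is the total head).
Pressure head at BH-11: ψ = P/(ρg) = 354.9×1000 / (1000 × 9.81) = 36.18 m.
Total head at BH-11: h = z + ψ = -21.98 + 36.18 = 14.20 m.
Head difference: h(BH-9) − h(BH-11) = 18.24 − 14.20 = 4.04 m.
Hydraulic gradient: i = |Δh| / L = 4.04 / 2052 = 0.00197.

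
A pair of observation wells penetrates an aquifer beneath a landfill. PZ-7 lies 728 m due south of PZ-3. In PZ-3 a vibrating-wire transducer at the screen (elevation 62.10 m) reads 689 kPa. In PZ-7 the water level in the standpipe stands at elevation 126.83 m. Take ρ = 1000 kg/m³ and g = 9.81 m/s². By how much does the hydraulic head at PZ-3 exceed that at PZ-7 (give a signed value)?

Δh ≈ 5.50 m

Pressure head at PZ-3: ψ = P/(ρg) = 689×1000 / (1000 × 9.81) = 70.23 m.
Total head at PZ-3: h = z + ψ = 62.10 + 70.23 = 132.33 m.
Total head at PZ-7: h = 126.83 m (water level in the piezometer is the total head).
Head difference: h(PZ-3) − h(PZ-7) = 132.33 − 126.83 = 5.50 m.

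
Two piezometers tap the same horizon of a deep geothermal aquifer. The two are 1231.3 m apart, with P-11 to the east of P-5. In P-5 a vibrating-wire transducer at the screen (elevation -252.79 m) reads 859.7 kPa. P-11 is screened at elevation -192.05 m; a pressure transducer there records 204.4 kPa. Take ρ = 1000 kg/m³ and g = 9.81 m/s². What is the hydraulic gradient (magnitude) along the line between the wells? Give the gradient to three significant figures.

i ≈ 0.00492

Pressure head at P-5: ψ = P/(ρg) = 859.7×1000 / (1000 × 9.81) = 87.64 m.
Total head at P-5: h = z + ψ = -252.79 + 87.64 = -165.15 m.
Pressure head at P-11: ψ = P/(ρg) = 204.4×1000 / (1000 × 9.81) = 20.84 m.
Total head at P-11: h = z + ψ = -192.05 + 20.84 = -171.21 m.
Head difference: h(P-5) − h(P-11) = -165.15 − (-171.21) = 6.06 m.
Hydraulic gradient: i = |Δh| / L = 6.06 / 1231.3 = 0.00492.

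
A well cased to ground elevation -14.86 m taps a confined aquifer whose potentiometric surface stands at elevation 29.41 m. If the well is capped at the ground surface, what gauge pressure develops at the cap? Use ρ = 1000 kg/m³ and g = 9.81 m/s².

Head above the cap: Δh = 29.41 − (-14.86) = 44.27 m.
P = ρgΔh = 1000 × 9.81 × 44.27 = 434289 Pa ≈ 434 kPa.

P ≈ 434 kPa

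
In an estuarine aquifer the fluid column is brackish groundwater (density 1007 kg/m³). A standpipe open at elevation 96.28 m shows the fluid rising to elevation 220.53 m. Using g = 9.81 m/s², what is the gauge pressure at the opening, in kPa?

Pressure head ψ = h − z = 220.53 − 96.28 = 124.25 m.
P = ρgψ = 1007 × 9.81 × 124.25 = 1227425 Pa ≈ 1230 kPa.

P ≈ 1230 kPa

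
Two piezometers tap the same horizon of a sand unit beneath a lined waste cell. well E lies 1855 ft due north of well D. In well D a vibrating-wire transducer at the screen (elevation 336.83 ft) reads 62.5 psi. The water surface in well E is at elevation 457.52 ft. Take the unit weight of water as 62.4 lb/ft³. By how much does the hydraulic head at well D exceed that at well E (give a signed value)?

Pressure head at well D: ψ = 144·P/γ = 144 × 62.5 / 62.4 = 144.23 ft.
Total head at well D: h = z + ψ = 336.83 + 144.23 = 481.06 ft.
Total head at well E: h = 457.52 ft (water level in the piezometer is the total head).
Head difference: h(well D) − h(well E) = 481.06 − 457.52 = 23.54 ft.

Δh ≈ 23.54 ft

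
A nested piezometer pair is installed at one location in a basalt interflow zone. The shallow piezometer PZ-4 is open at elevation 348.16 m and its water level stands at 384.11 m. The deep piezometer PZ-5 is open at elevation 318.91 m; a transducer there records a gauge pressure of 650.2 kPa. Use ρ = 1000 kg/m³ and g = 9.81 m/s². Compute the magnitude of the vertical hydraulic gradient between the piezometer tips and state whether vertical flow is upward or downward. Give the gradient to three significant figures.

Total head at PZ-4: h = 384.11 m (water level in the standpipe).
Pressure head at PZ-5: ψ = P/(ρg) = 650.2×1000 / (1000 × 9.81) = 66.28 m.
Total head at PZ-5: h = z + ψ = 318.91 + 66.28 = 385.19 m.
Δh = h(PZ-4) − h(PZ-5) = 384.11 − 385.19 = -1.08 m.
Vertical separation Δz = 348.16 − 318.91 = 29.25 m.
|i_v| = |Δh| / Δz = 1.08 / 29.25 = 0.0369.
Head is higher in the deep piezometer, so vertical flow is upward (discharge condition).

|i_v| ≈ 0.0369; vertical flow is upward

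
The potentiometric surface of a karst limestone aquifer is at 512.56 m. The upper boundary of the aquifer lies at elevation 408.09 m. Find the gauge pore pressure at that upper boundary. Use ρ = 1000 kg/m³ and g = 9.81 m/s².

Pressure head at the aquifer top: ψ = h − z = 512.56 − 408.09 = 104.47 m.
P = ρgψ = 1000 × 9.81 × 104.47 = 1024851 Pa ≈ 1020 kPa.

P ≈ 1020 kPa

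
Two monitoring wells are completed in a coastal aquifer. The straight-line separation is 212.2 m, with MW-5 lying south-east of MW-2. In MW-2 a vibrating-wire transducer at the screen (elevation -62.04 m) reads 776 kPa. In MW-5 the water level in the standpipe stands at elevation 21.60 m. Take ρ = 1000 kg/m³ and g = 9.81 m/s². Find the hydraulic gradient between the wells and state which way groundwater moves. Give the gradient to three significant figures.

i ≈ 0.0214; groundwater flows toward the north-west

Pressure head at MW-2: ψ = P/(ρg) = 776×1000 / (1000 × 9.81) = 79.10 m.
Total head at MW-2: h = z + ψ = -62.04 + 79.10 = 17.06 m.
Total head at MW-5: h = 21.60 m (water level in the piezometer is the total head).
Head difference: h(MW-2) − h(MW-5) = 17.06 − 21.60 = -4.54 m.
Hydraulic gradient: i = |Δh| / L = 4.54 / 212.2 = 0.0214.
Flow is from higher to lower head: from MW-5 toward MW-2, i.e. toward the north-west.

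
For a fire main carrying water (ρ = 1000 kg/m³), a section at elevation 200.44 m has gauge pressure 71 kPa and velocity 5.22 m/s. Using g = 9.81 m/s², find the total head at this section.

h ≈ 209.07 m

Pressure head ψ = P/(ρg) = 71×1000 / (1000 × 9.81) = 7.24 m.
Velocity head = v²/(2g) = 5.22² / (2 × 9.81) = 1.389 m.
h = z + ψ + v²/(2g) = 200.44 + 7.24 + 1.389 = 209.07 m.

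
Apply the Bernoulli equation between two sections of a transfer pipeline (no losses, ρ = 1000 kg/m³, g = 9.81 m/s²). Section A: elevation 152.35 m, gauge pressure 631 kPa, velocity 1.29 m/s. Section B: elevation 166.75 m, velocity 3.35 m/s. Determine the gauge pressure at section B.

Pressure head at A: ψ₁ = P₁/(ρg) = 631×1000 / (1000 × 9.81) = 64.32 m.
Velocity heads: v₁²/2g = 1.29²/19.62 = 0.085 m; v₂²/2g = 3.35²/19.62 = 0.572 m.
Total head H = z₁ + ψ₁ + v₁²/2g = 152.35 + 64.32 + 0.085 = 216.75 m.
ψ₂ = H − z₂ − v₂²/2g = 216.75 − 166.75 − 0.572 = 49.43 m.
P₂ = ρgψ₂ = 1000 × 9.81 × 49.43 ≈ 485 kPa.

P₂ ≈ 485 kPa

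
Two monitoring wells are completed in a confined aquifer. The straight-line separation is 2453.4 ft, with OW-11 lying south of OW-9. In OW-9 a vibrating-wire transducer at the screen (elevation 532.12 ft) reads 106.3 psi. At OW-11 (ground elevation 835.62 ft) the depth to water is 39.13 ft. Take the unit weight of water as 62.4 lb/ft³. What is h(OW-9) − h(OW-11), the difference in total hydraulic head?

Pressure head at OW-9: ψ = 144·P/γ = 144 × 106.3 / 62.4 = 245.31 ft.
Total head at OW-9: h = z + ψ = 532.12 + 245.31 = 777.43 ft.
Total head at OW-11: h = 835.62 − 39.13 = 796.49 ft.
Head difference: h(OW-9) − h(OW-11) = 777.43 − 796.49 = -19.06 ft.

Δh ≈ -19.06 ft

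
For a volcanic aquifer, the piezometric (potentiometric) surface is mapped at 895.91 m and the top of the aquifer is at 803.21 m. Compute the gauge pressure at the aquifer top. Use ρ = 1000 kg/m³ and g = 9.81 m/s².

P ≈ 909 kPa

Pressure head at the aquifer top: ψ = h − z = 895.91 − 803.21 = 92.70 m.
P = ρgψ = 1000 × 9.81 × 92.70 = 909387 Pa ≈ 909 kPa.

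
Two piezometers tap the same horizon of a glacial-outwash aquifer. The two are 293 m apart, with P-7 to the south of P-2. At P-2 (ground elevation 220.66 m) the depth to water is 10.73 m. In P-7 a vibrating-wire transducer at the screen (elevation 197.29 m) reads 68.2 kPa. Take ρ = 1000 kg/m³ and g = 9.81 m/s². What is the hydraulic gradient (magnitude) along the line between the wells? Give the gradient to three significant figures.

i ≈ 0.0194

Total head at P-2: h = 220.66 − 10.73 = 209.93 m.
Pressure head at P-7: ψ = P/(ρg) = 68.2×1000 / (1000 × 9.81) = 6.95 m.
Total head at P-7: h = z + ψ = 197.29 + 6.95 = 204.24 m.
Head difference: h(P-2) − h(P-7) = 209.93 − 204.24 = 5.69 m.
Hydraulic gradient: i = |Δh| / L = 5.69 / 293 = 0.0194.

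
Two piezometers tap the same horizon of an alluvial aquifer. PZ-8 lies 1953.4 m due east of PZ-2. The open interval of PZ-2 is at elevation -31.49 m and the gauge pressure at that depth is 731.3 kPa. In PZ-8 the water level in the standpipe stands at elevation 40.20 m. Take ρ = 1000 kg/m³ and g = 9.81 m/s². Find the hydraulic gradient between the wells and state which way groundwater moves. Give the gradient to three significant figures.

Pressure head at PZ-2: ψ = P/(ρg) = 731.3×1000 / (1000 × 9.81) = 74.55 m.
Total head at PZ-2: h = z + ψ = -31.49 + 74.55 = 43.06 m.
Total head at PZ-8: h = 40.20 m (water level in the piezometer is the total head).
Head difference: h(PZ-2) − h(PZ-8) = 43.06 − 40.20 = 2.86 m.
Hydraulic gradient: i = |Δh| / L = 2.86 / 1953.4 = 0.00146.
Flow is from higher to lower head: from PZ-2 toward PZ-8, i.e. toward the east.

i ≈ 0.00146; groundwater flows toward the east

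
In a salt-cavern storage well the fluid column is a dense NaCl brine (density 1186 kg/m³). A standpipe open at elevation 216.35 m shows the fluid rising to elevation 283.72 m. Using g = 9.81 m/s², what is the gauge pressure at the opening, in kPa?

P ≈ 784 kPa

Pressure head ψ = h − z = 283.72 − 216.35 = 67.37 m.
P = ρgψ = 1186 × 9.81 × 67.37 = 783827 Pa ≈ 784 kPa.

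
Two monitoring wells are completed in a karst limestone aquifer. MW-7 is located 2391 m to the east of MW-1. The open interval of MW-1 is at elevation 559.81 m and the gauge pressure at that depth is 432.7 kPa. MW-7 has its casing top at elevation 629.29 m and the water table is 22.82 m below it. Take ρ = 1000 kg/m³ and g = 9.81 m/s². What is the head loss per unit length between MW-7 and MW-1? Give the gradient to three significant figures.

i ≈ 0.00107 m/m

Pressure head at MW-1: ψ = P/(ρg) = 432.7×1000 / (1000 × 9.81) = 44.11 m.
Total head at MW-1: h = z + ψ = 559.81 + 44.11 = 603.92 m.
Total head at MW-7: h = 629.29 − 22.82 = 606.47 m.
Head difference: h(MW-1) − h(MW-7) = 603.92 − 606.47 = -2.55 m.
Hydraulic gradient: i = |Δh| / L = 2.55 / 2391 = 0.00107.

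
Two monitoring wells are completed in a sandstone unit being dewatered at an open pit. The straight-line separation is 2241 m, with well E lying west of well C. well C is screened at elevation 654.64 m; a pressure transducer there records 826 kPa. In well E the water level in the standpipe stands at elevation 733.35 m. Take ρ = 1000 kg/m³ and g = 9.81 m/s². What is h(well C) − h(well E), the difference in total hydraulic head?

Pressure head at well C: ψ = P/(ρg) = 826×1000 / (1000 × 9.81) = 84.20 m.
Total head at well C: h = z + ψ = 654.64 + 84.20 = 738.84 m.
Total head at well E: h = 733.35 m (water level in the piezometer is the total head).
Head difference: h(well C) − h(well E) = 738.84 − 733.35 = 5.49 m.

Δh ≈ 5.49 m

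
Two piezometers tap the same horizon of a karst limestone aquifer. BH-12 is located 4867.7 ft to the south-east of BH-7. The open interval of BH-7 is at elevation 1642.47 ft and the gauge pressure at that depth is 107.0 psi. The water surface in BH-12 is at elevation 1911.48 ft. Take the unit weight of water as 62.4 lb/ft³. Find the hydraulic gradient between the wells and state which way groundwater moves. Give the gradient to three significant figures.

Pressure head at BH-7: ψ = 144·P/γ = 144 × 107.0 / 62.4 = 246.92 ft.
Total head at BH-7: h = z + ψ = 1642.47 + 246.92 = 1889.39 ft.
Total head at BH-12: h = 1911.48 ft (water level in the piezometer is the total head).
Head difference: h(BH-7) − h(BH-12) = 1889.39 − 1911.48 = -22.09 ft.
Hydraulic gradient: i = |Δh| / L = 22.09 / 4867.7 = 0.00454.
Flow is from higher to lower head: from BH-12 toward BH-7, i.e. toward the north-west.

i ≈ 0.00454; groundwater flows toward the north-west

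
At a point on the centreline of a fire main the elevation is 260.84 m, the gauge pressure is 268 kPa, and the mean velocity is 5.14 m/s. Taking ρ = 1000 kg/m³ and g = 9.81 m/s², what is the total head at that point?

h ≈ 289.51 m

Pressure head ψ = P/(ρg) = 268×1000 / (1000 × 9.81) = 27.32 m.
Velocity head = v²/(2g) = 5.14² / (2 × 9.81) = 1.347 m.
h = z + ψ + v²/(2g) = 260.84 + 27.32 + 1.347 = 289.51 m.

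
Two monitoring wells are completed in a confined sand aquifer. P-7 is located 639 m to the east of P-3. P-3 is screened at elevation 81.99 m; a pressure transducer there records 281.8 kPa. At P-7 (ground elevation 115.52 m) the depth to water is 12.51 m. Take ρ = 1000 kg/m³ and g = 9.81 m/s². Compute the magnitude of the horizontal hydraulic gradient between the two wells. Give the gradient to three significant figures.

Pressure head at P-3: ψ = P/(ρg) = 281.8×1000 / (1000 × 9.81) = 28.73 m.
Total head at P-3: h = z + ψ = 81.99 + 28.73 = 110.72 m.
Total head at P-7: h = 115.52 − 12.51 = 103.01 m.
Head difference: h(P-3) − h(P-7) = 110.72 − 103.01 = 7.71 m.
Hydraulic gradient: i = |Δh| / L = 7.71 / 639 = 0.0121.

i ≈ 0.0121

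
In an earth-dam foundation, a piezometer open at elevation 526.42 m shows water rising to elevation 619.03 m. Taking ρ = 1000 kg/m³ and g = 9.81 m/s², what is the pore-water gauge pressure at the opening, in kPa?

P ≈ 909 kPa

Pressure head ψ = h − z = 619.03 − 526.42 = 92.61 m.
P = ρgψ = 1000 × 9.81 × 92.61 = 908504 Pa ≈ 909 kPa.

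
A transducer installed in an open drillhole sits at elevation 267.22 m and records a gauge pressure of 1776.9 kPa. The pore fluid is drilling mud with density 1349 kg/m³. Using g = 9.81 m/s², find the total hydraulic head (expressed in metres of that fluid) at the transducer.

ψ = P/(ρg) = 1776.9×1000 / (1349 × 9.81) = 134.27 m.
h = z + ψ = 267.22 + 134.27 = 401.49 m.

h ≈ 401.49 m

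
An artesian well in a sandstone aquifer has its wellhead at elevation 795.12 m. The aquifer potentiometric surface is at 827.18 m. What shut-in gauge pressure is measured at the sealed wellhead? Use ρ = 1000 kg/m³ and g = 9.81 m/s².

Head above the cap: Δh = 827.18 − 795.12 = 32.06 m.
P = ρgΔh = 1000 × 9.81 × 32.06 = 314509 Pa ≈ 315 kPa.

P ≈ 315 kPa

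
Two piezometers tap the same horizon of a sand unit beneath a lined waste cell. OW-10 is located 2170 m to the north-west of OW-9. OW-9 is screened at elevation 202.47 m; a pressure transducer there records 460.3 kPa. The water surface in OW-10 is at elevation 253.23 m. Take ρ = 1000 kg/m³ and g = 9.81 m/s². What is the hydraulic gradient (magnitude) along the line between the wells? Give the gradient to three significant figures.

Pressure head at OW-9: ψ = P/(ρg) = 460.3×1000 / (1000 × 9.81) = 46.92 m.
Total head at OW-9: h = z + ψ = 202.47 + 46.92 = 249.39 m.
Total head at OW-10: h = 253.23 m (water level in the piezometer is the total head).
Head difference: h(OW-9) − h(OW-10) = 249.39 − 253.23 = -3.84 m.
Hydraulic gradient: i = |Δh| / L = 3.84 / 2170 = 0.00177.

i ≈ 0.00177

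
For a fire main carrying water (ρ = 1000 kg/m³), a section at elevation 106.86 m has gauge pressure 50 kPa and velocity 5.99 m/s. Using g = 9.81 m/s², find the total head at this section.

Pressure head ψ = P/(ρg) = 50×1000 / (1000 × 9.81) = 5.10 m.
Velocity head = v²/(2g) = 5.99² / (2 × 9.81) = 1.829 m.
h = z + ψ + v²/(2g) = 106.86 + 5.10 + 1.829 = 113.79 m.

h ≈ 113.79 m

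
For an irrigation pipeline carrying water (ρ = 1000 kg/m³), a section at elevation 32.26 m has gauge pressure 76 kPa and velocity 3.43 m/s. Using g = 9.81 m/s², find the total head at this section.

Pressure head ψ = P/(ρg) = 76×1000 / (1000 × 9.81) = 7.75 m.
Velocity head = v²/(2g) = 3.43² / (2 × 9.81) = 0.600 m.
h = z + ψ + v²/(2g) = 32.26 + 7.75 + 0.600 = 40.61 m.

h ≈ 40.61 m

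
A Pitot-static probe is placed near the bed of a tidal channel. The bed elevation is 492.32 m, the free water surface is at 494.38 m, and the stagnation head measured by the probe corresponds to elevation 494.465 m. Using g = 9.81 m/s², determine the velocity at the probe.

Near the bed, under hydrostatic conditions, the piezometric head (z + ψ) equals the free-surface elevation, 494.38 m.
Velocity head = total − piezometric = 494.465 − 494.38 = 0.085 m.
v = √(2g·h_v) = √(2 × 9.81 × 0.085) = 1.29 m/s.

v ≈ 1.29 m/s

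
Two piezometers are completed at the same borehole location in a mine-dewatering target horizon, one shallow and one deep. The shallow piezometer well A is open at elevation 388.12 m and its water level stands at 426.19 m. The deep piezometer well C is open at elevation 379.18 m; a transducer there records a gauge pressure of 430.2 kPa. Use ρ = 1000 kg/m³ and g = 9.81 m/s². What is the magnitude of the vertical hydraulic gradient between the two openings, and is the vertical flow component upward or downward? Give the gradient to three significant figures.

|i_v| ≈ 0.353; vertical flow is downward

Total head at well A: h = 426.19 m (water level in the standpipe).
Pressure head at well C: ψ = P/(ρg) = 430.2×1000 / (1000 × 9.81) = 43.85 m.
Total head at well C: h = z + ψ = 379.18 + 43.85 = 423.03 m.
Δh = h(well A) − h(well C) = 426.19 − 423.03 = 3.16 m.
Vertical separation Δz = 388.12 − 379.18 = 8.94 m.
|i_v| = |Δh| / Δz = 3.16 / 8.94 = 0.353.
Head is higher in the shallow piezometer, so vertical flow is downward (recharge condition).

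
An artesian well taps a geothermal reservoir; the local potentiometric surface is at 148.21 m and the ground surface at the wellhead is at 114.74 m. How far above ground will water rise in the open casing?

≈ 33.47 m above ground

Water rises to the potentiometric surface, so the rise above ground = 148.21 − 114.74 = 33.47 m.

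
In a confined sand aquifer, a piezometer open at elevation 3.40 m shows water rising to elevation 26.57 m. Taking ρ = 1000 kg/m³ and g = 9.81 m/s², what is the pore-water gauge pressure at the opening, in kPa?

P ≈ 227 kPa

Pressure head ψ = h − z = 26.57 − 3.40 = 23.17 m.
P = ρgψ = 1000 × 9.81 × 23.17 = 227298 Pa ≈ 227 kPa.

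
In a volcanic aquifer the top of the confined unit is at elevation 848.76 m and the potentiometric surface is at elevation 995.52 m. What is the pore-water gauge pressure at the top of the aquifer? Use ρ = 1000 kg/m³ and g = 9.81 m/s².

Pressure head at the aquifer top: ψ = h − z = 995.52 − 848.76 = 146.76 m.
P = ρgψ = 1000 × 9.81 × 146.76 = 1439716 Pa ≈ 1440 kPa.

P ≈ 1440 kPa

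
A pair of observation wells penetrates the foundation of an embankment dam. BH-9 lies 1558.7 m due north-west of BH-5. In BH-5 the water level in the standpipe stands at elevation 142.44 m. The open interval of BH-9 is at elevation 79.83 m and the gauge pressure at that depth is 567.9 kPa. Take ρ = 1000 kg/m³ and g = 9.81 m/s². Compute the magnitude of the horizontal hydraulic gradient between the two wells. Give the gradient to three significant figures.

Total head at BH-5: h = 142.44 m (water level in the piezometer is the total head).
Pressure head at BH-9: ψ = P/(ρg) = 567.9×1000 / (1000 × 9.81) = 57.89 m.
Total head at BH-9: h = z + ψ = 79.83 + 57.89 = 137.72 m.
Head difference: h(BH-5) − h(BH-9) = 142.44 − 137.72 = 4.72 m.
Hydraulic gradient: i = |Δh| / L = 4.72 / 1558.7 = 0.00303.

i ≈ 0.00303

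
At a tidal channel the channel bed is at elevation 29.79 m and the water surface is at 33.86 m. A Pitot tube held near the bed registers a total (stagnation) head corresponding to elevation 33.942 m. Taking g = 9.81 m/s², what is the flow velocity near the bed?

Near the bed, under hydrostatic conditions, the piezometric head (z + ψ) equals the free-surface elevation, 33.86 m.
Velocity head = total − piezometric = 33.942 − 33.86 = 0.082 m.
v = √(2g·h_v) = √(2 × 9.81 × 0.082) = 1.27 m/s.

v ≈ 1.27 m/s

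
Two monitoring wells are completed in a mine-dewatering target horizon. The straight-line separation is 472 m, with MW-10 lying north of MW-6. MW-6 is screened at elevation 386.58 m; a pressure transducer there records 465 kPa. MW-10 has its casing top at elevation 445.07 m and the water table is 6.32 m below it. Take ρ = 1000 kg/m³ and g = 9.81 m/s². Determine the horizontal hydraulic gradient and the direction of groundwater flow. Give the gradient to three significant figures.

Pressure head at MW-6: ψ = P/(ρg) = 465×1000 / (1000 × 9.81) = 47.40 m.
Total head at MW-6: h = z + ψ = 386.58 + 47.40 = 433.98 m.
Total head at MW-10: h = 445.07 − 6.32 = 438.75 m.
Head difference: h(MW-6) − h(MW-10) = 433.98 − 438.75 = -4.77 m.
Hydraulic gradient: i = |Δh| / L = 4.77 / 472 = 0.0101.
Flow is from higher to lower head: from MW-10 toward MW-6, i.e. toward the south.

i ≈ 0.0101; groundwater flows toward the south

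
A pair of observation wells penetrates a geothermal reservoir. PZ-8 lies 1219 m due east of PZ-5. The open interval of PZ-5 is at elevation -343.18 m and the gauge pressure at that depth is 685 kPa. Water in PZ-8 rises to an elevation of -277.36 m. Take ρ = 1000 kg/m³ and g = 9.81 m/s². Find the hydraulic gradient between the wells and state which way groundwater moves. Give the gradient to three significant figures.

Pressure head at PZ-5: ψ = P/(ρg) = 685×1000 / (1000 × 9.81) = 69.83 m.
Total head at PZ-5: h = z + ψ = -343.18 + 69.83 = -273.35 m.
Total head at PZ-8: h = -277.36 m (water level in the piezometer is the total head).
Head difference: h(PZ-5) − h(PZ-8) = -273.35 − (-277.36) = 4.01 m.
Hydraulic gradient: i = |Δh| / L = 4.01 / 1219 = 0.00329.
Flow is from higher to lower head: from PZ-5 toward PZ-8, i.e. toward the east.

i ≈ 0.00329; groundwater flows toward the east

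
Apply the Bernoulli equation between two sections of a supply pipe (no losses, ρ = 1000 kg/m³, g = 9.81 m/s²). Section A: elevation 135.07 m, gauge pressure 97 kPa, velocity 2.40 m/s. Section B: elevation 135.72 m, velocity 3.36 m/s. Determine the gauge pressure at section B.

Pressure head at A: ψ₁ = P₁/(ρg) = 97×1000 / (1000 × 9.81) = 9.89 m.
Velocity heads: v₁²/2g = 2.40²/19.62 = 0.294 m; v₂²/2g = 3.36²/19.62 = 0.575 m.
Total head H = z₁ + ψ₁ + v₁²/2g = 135.07 + 9.89 + 0.294 = 145.25 m.
ψ₂ = H − z₂ − v₂²/2g = 145.25 − 135.72 − 0.575 = 8.96 m.
P₂ = ρgψ₂ = 1000 × 9.81 × 8.96 ≈ 87.9 kPa.

P₂ ≈ 87.9 kPa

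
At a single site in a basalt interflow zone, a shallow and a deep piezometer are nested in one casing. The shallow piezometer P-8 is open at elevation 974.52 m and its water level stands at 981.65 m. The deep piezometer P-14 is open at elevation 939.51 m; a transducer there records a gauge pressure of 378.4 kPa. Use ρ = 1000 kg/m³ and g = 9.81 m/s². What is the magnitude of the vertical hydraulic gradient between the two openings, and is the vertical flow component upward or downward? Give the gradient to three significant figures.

|i_v| ≈ 0.102; vertical flow is downward

Total head at P-8: h = 981.65 m (water level in the standpipe).
Pressure head at P-14: ψ = P/(ρg) = 378.4×1000 / (1000 × 9.81) = 38.57 m.
Total head at P-14: h = z + ψ = 939.51 + 38.57 = 978.08 m.
Δh = h(P-8) − h(P-14) = 981.65 − 978.08 = 3.57 m.
Vertical separation Δz = 974.52 − 939.51 = 35.01 m.
|i_v| = |Δh| / Δz = 3.57 / 35.01 = 0.102.
Head is higher in the shallow piezometer, so vertical flow is downward (recharge condition).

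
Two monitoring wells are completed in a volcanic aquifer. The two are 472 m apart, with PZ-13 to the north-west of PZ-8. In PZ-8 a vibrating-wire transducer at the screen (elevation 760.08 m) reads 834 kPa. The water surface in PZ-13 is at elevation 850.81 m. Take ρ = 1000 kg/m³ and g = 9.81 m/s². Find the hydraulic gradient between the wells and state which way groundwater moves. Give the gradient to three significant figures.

i ≈ 0.0121; groundwater flows toward the south-east

Pressure head at PZ-8: ψ = P/(ρg) = 834×1000 / (1000 × 9.81) = 85.02 m.
Total head at PZ-8: h = z + ψ = 760.08 + 85.02 = 845.10 m.
Total head at PZ-13: h = 850.81 m (water level in the piezometer is the total head).
Head difference: h(PZ-8) − h(PZ-13) = 845.10 − 850.81 = -5.71 m.
Hydraulic gradient: i = |Δh| / L = 5.71 / 472 = 0.0121.
Flow is from higher to lower head: from PZ-13 toward PZ-8, i.e. toward the south-east.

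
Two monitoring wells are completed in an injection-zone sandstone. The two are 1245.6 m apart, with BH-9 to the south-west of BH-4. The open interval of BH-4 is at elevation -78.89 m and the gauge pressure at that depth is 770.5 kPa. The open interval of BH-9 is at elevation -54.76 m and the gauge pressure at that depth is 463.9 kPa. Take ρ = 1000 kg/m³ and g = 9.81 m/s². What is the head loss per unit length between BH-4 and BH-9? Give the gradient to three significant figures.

Pressure head at BH-4: ψ = P/(ρg) = 770.5×1000 / (1000 × 9.81) = 78.54 m.
Total head at BH-4: h = z + ψ = -78.89 + 78.54 = -0.35 m.
Pressure head at BH-9: ψ = P/(ρg) = 463.9×1000 / (1000 × 9.81) = 47.29 m.
Total head at BH-9: h = z + ψ = -54.76 + 47.29 = -7.47 m.
Head difference: h(BH-4) − h(BH-9) = -0.35 − (-7.47) = 7.12 m.
Hydraulic gradient: i = |Δh| / L = 7.12 / 1245.6 = 0.00572.

i ≈ 0.00572 m/m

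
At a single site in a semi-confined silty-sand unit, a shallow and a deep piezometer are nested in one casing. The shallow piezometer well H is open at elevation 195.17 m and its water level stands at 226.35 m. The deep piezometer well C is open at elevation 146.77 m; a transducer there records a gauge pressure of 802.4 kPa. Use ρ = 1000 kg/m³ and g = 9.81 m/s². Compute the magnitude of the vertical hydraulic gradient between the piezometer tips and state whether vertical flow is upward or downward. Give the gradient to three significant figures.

|i_v| ≈ 0.0457; vertical flow is upward

Total head at well H: h = 226.35 m (water level in the standpipe).
Pressure head at well C: ψ = P/(ρg) = 802.4×1000 / (1000 × 9.81) = 81.79 m.
Total head at well C: h = z + ψ = 146.77 + 81.79 = 228.56 m.
Δh = h(well H) − h(well C) = 226.35 − 228.56 = -2.21 m.
Vertical separation Δz = 195.17 − 146.77 = 48.40 m.
|i_v| = |Δh| / Δz = 2.21 / 48.40 = 0.0457.
Head is higher in the deep piezometer, so vertical flow is upward (discharge condition).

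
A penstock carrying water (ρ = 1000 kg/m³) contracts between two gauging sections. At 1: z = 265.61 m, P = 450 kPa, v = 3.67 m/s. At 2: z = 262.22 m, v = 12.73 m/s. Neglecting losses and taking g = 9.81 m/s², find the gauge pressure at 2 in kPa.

P₂ ≈ 409 kPa

Pressure head at 1: ψ₁ = P₁/(ρg) = 450×1000 / (1000 × 9.81) = 45.87 m.
Velocity heads: v₁²/2g = 3.67²/19.62 = 0.686 m; v₂²/2g = 12.73²/19.62 = 8.260 m.
Total head H = z₁ + ψ₁ + v₁²/2g = 265.61 + 45.87 + 0.686 = 312.17 m.
ψ₂ = H − z₂ − v₂²/2g = 312.17 − 262.22 − 8.260 = 41.69 m.
P₂ = ρgψ₂ = 1000 × 9.81 × 41.69 ≈ 409 kPa.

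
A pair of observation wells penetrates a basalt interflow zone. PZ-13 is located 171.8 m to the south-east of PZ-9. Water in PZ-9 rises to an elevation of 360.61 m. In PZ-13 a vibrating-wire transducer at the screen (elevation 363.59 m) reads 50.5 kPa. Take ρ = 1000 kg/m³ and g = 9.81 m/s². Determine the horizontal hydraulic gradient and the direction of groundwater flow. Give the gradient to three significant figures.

Total head at PZ-9: h = 360.61 m (water level in the piezometer is the total head).
Pressure head at PZ-13: ψ = P/(ρg) = 50.5×1000 / (1000 × 9.81) = 5.15 m.
Total head at PZ-13: h = z + ψ = 363.59 + 5.15 = 368.74 m.
Head difference: h(PZ-9) − h(PZ-13) = 360.61 − 368.74 = -8.13 m.
Hydraulic gradient: i = |Δh| / L = 8.13 / 171.8 = 0.0473.
Flow is from higher to lower head: from PZ-13 toward PZ-9, i.e. toward the north-west.

i ≈ 0.0473; groundwater flows toward the north-west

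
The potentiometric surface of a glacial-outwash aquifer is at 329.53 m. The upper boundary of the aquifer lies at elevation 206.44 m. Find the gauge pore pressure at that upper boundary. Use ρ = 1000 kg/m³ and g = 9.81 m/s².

Pressure head at the aquifer top: ψ = h − z = 329.53 − 206.44 = 123.09 m.
P = ρgψ = 1000 × 9.81 × 123.09 = 1207513 Pa ≈ 1210 kPa.

P ≈ 1210 kPa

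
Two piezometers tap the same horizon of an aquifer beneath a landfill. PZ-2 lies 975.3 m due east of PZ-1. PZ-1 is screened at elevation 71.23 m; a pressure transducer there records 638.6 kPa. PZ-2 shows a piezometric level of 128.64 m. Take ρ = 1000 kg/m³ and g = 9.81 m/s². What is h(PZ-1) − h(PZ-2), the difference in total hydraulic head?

Δh ≈ 7.69 m

Pressure head at PZ-1: ψ = P/(ρg) = 638.6×1000 / (1000 × 9.81) = 65.10 m.
Total head at PZ-1: h = z + ψ = 71.23 + 65.10 = 136.33 m.
Total head at PZ-2: h = 128.64 m (water level in the piezometer is the total head).
Head difference: h(PZ-1) − h(PZ-2) = 136.33 − 128.64 = 7.69 m.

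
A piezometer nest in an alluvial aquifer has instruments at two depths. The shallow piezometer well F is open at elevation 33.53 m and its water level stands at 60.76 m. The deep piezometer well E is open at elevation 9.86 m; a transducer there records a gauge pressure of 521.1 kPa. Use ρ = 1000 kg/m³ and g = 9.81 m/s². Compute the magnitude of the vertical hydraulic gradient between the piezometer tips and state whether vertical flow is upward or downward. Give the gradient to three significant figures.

Total head at well F: h = 60.76 m (water level in the standpipe).
Pressure head at well E: ψ = P/(ρg) = 521.1×1000 / (1000 × 9.81) = 53.12 m.
Total head at well E: h = z + ψ = 9.86 + 53.12 = 62.98 m.
Δh = h(well F) − h(well E) = 60.76 − 62.98 = -2.22 m.
Vertical separation Δz = 33.53 − 9.86 = 23.67 m.
|i_v| = |Δh| / Δz = 2.22 / 23.67 = 0.0938.
Head is higher in the deep piezometer, so vertical flow is upward (discharge condition).

|i_v| ≈ 0.0938; vertical flow is upward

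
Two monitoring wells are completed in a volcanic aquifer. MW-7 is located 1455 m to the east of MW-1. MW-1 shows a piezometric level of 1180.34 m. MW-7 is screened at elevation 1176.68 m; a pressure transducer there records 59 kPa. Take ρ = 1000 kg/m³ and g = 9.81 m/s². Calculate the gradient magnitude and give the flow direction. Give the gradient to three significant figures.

Total head at MW-1: h = 1180.34 m (water level in the piezometer is the total head).
Pressure head at MW-7: ψ = P/(ρg) = 59×1000 / (1000 × 9.81) = 6.01 m.
Total head at MW-7: h = z + ψ = 1176.68 + 6.01 = 1182.69 m.
Head difference: h(MW-1) − h(MW-7) = 1180.34 − 1182.69 = -2.35 m.
Hydraulic gradient: i = |Δh| / L = 2.35 / 1455 = 0.00162.
Flow is from higher to lower head: from MW-7 toward MW-1, i.e. toward the west.

i ≈ 0.00162; groundwater flows toward the west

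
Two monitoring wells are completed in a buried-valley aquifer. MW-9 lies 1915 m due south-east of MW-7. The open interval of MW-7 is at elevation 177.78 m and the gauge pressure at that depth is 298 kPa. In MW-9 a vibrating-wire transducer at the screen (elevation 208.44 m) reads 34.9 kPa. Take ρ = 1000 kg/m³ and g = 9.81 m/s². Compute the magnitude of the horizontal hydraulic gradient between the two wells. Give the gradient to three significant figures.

Pressure head at MW-7: ψ = P/(ρg) = 298×1000 / (1000 × 9.81) = 30.38 m.
Total head at MW-7: h = z + ψ = 177.78 + 30.38 = 208.16 m.
Pressure head at MW-9: ψ = P/(ρg) = 34.9×1000 / (1000 × 9.81) = 3.56 m.
Total head at MW-9: h = z + ψ = 208.44 + 3.56 = 212.00 m.
Head difference: h(MW-7) − h(MW-9) = 208.16 − 212.00 = -3.84 m.
Hydraulic gradient: i = |Δh| / L = 3.84 / 1915 = 0.00201.

i ≈ 0.00201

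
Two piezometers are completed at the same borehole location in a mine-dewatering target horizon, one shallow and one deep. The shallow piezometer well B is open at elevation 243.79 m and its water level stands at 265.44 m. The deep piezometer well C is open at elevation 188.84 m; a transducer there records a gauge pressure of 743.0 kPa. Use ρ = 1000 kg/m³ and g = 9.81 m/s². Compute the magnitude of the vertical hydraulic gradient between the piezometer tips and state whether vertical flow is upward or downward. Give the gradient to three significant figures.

Total head at well B: h = 265.44 m (water level in the standpipe).
Pressure head at well C: ψ = P/(ρg) = 743.0×1000 / (1000 × 9.81) = 75.74 m.
Total head at well C: h = z + ψ = 188.84 + 75.74 = 264.58 m.
Δh = h(well B) − h(well C) = 265.44 − 264.58 = 0.86 m.
Vertical separation Δz = 243.79 − 188.84 = 54.95 m.
|i_v| = |Δh| / Δz = 0.86 / 54.95 = 0.0157.
Head is higher in the shallow piezometer, so vertical flow is downward (recharge condition).

|i_v| ≈ 0.0157; vertical flow is downward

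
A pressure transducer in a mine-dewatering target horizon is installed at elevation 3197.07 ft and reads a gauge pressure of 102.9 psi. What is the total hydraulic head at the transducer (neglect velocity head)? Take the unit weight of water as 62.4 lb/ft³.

h ≈ 3434.53 ft

ψ = 144·P/γ = 144 × 102.9 / 62.4 = 237.46 ft.
h = z + ψ = 3197.07 + 237.46 = 3434.53 ft.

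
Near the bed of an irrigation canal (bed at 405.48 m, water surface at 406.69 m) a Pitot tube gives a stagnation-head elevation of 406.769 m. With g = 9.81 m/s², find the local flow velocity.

Near the bed, under hydrostatic conditions, the piezometric head (z + ψ) equals the free-surface elevation, 406.69 m.
Velocity head = total − piezometric = 406.769 − 406.69 = 0.079 m.
v = √(2g·h_v) = √(2 × 9.81 × 0.079) = 1.24 m/s.

v ≈ 1.24 m/s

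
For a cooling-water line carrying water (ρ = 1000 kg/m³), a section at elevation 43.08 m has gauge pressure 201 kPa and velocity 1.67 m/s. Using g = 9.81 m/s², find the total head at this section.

h ≈ 63.71 m

Pressure head ψ = P/(ρg) = 201×1000 / (1000 × 9.81) = 20.49 m.
Velocity head = v²/(2g) = 1.67² / (2 × 9.81) = 0.142 m.
h = z + ψ + v²/(2g) = 43.08 + 20.49 + 0.142 = 63.71 m.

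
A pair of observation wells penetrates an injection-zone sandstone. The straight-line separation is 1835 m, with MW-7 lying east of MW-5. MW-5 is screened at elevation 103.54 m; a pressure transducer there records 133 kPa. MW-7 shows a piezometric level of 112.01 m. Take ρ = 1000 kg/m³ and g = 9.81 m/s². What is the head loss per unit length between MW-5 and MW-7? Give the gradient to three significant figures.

i ≈ 0.00277 m/m

Pressure head at MW-5: ψ = P/(ρg) = 133×1000 / (1000 × 9.81) = 13.56 m.
Total head at MW-5: h = z + ψ = 103.54 + 13.56 = 117.10 m.
Total head at MW-7: h = 112.01 m (water level in the piezometer is the total head).
Head difference: h(MW-5) − h(MW-7) = 117.10 − 112.01 = 5.09 m.
Hydraulic gradient: i = |Δh| / L = 5.09 / 1835 = 0.00277.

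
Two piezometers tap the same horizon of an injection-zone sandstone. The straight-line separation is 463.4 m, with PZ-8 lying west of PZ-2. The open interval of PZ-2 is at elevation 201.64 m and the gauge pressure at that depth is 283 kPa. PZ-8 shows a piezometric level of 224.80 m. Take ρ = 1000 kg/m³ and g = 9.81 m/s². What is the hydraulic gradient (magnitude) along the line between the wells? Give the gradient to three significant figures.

i ≈ 0.0123

Pressure head at PZ-2: ψ = P/(ρg) = 283×1000 / (1000 × 9.81) = 28.85 m.
Total head at PZ-2: h = z + ψ = 201.64 + 28.85 = 230.49 m.
Total head at PZ-8: h = 224.80 m (water level in the piezometer is the total head).
Head difference: h(PZ-2) − h(PZ-8) = 230.49 − 224.80 = 5.69 m.
Hydraulic gradient: i = |Δh| / L = 5.69 / 463.4 = 0.0123.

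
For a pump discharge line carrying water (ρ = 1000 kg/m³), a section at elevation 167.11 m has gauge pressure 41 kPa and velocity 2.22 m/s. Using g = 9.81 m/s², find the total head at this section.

h ≈ 171.54 m

Pressure head ψ = P/(ρg) = 41×1000 / (1000 × 9.81) = 4.18 m.
Velocity head = v²/(2g) = 2.22² / (2 × 9.81) = 0.251 m.
h = z + ψ + v²/(2g) = 167.11 + 4.18 + 0.251 = 171.54 m.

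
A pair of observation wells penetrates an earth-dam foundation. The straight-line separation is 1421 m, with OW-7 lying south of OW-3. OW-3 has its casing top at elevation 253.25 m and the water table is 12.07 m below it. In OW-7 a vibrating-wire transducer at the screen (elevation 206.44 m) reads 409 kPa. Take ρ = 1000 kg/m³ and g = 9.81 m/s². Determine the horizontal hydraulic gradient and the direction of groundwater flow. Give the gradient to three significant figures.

i ≈ 0.00489; groundwater flows toward the north

Total head at OW-3: h = 253.25 − 12.07 = 241.18 m.
Pressure head at OW-7: ψ = P/(ρg) = 409×1000 / (1000 × 9.81) = 41.69 m.
Total head at OW-7: h = z + ψ = 206.44 + 41.69 = 248.13 m.
Head difference: h(OW-3) − h(OW-7) = 241.18 − 248.13 = -6.95 m.
Hydraulic gradient: i = |Δh| / L = 6.95 / 1421 = 0.00489.
Flow is from higher to lower head: from OW-7 toward OW-3, i.e. toward the north.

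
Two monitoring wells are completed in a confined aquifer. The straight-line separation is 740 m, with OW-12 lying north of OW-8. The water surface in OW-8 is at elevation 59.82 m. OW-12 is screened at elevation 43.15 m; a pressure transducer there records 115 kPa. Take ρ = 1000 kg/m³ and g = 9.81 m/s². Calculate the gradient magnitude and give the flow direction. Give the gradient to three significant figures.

Total head at OW-8: h = 59.82 m (water level in the piezometer is the total head).
Pressure head at OW-12: ψ = P/(ρg) = 115×1000 / (1000 × 9.81) = 11.72 m.
Total head at OW-12: h = z + ψ = 43.15 + 11.72 = 54.87 m.
Head difference: h(OW-8) − h(OW-12) = 59.82 − 54.87 = 4.95 m.
Hydraulic gradient: i = |Δh| / L = 4.95 / 740 = 0.00669.
Flow is from higher to lower head: from OW-8 toward OW-12, i.e. toward the north.

i ≈ 0.00669; groundwater flows toward the north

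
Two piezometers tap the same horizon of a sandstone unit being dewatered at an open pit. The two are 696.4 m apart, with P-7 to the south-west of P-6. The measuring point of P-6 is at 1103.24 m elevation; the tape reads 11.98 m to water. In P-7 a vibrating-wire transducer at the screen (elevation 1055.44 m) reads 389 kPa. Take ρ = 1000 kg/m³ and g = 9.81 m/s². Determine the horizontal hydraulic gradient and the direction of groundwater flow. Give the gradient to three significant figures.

i ≈ 0.00550; groundwater flows toward the north-east

Total head at P-6: h = 1103.24 − 11.98 = 1091.26 m.
Pressure head at P-7: ψ = P/(ρg) = 389×1000 / (1000 × 9.81) = 39.65 m.
Total head at P-7: h = z + ψ = 1055.44 + 39.65 = 1095.09 m.
Head difference: h(P-6) − h(P-7) = 1091.26 − 1095.09 = -3.83 m.
Hydraulic gradient: i = |Δh| / L = 3.83 / 696.4 = 0.00550.
Flow is from higher to lower head: from P-7 toward P-6, i.e. toward the north-east.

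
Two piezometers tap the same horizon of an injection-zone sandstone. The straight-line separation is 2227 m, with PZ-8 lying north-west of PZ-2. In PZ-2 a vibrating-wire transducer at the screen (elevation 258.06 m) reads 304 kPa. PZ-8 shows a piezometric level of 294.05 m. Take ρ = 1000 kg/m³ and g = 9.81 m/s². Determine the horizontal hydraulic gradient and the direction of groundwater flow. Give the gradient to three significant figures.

i ≈ 0.00225; groundwater flows toward the south-east

Pressure head at PZ-2: ψ = P/(ρg) = 304×1000 / (1000 × 9.81) = 30.99 m.
Total head at PZ-2: h = z + ψ = 258.06 + 30.99 = 289.05 m.
Total head at PZ-8: h = 294.05 m (water level in the piezometer is the total head).
Head difference: h(PZ-2) − h(PZ-8) = 289.05 − 294.05 = -5.00 m.
Hydraulic gradient: i = |Δh| / L = 5.00 / 2227 = 0.00225.
Flow is from higher to lower head: from PZ-8 toward PZ-2, i.e. toward the south-east.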